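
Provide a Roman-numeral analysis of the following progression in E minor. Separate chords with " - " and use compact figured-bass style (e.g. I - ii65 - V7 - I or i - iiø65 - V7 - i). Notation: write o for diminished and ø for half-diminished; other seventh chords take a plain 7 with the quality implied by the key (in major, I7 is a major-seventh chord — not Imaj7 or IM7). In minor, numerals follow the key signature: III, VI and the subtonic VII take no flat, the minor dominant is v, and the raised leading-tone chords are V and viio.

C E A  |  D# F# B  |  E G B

iv6 - V6 - i

C-E-A: minor triad on A = scale degree 4 → iv6.
D#-F#-B: root B is the dominant; major triad there is V6.
E-G-B has root E, degree 1 in E minor, so i.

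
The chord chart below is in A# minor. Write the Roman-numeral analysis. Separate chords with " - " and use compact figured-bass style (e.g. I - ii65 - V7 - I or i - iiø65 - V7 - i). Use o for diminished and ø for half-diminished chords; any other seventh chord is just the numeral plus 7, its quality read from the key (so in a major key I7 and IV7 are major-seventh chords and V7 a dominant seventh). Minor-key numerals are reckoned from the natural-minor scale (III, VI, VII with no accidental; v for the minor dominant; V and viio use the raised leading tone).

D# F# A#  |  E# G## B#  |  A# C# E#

D#-F#-A#: minor triad on D# = scale degree 4 → iv.
E#-G##-B#: root E# is the dominant; major triad there is V.
A#-C#-E#: root A# is the tonic; minor triad there is i.

iv - V - i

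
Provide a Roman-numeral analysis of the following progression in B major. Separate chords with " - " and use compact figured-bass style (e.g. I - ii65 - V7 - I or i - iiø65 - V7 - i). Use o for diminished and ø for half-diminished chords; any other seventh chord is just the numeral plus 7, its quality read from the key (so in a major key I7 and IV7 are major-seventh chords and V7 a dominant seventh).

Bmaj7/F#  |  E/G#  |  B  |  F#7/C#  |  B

Bmaj7/F#: major seventh chord on B = scale degree 1 → I43.
E/G# has root E, degree 4 in B major, so IV6.
B has root B, degree 1 in B major, so I.
F#7/C#: root F# is the dominant; dominant seventh chord there is V43.
B: root B is the tonic; major triad there is I.

I43 - IV6 - I - V43 - I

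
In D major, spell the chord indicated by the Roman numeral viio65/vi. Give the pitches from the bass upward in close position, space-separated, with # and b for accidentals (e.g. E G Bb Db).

C# E G A#

The slash marks an applied leading-tone chord: viio of vi. In D major, vi is B, so the leading tone to it is A#, a half step below.
Building a fully diminished seventh chord on A# gives A#-C#-E-G.
With the 65 figure the chord is in first inversion; from the bass C# upward in close position it reads C#-E-G-A#.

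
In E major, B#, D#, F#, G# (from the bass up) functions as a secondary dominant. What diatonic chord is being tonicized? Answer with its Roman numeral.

The chord is a dominant seventh chord on G#.
A dominant resolves down a perfect fifth: G# → C#. In E major, C# is scale degree 6, i.e. vi.

vi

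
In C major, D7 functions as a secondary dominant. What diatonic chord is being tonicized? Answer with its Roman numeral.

The chord is a dominant seventh chord on D.
A dominant resolves down a perfect fifth: D → G. In C major, G is scale degree 5, i.e. V.

V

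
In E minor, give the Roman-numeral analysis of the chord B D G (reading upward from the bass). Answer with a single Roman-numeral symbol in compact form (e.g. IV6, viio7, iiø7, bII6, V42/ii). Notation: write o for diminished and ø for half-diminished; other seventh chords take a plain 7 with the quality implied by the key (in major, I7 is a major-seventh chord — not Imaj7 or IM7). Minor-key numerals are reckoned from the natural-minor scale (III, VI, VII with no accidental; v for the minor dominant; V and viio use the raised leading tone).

III6

The pitches G-B-D form a major triad rooted on G.
G is scale degree 3 in E minor, and a major triad on that degree is written III.
With B in the bass the chord is in first inversion, so the figured bass is 6.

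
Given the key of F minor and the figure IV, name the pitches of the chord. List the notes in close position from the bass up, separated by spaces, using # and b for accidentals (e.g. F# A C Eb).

Bb D F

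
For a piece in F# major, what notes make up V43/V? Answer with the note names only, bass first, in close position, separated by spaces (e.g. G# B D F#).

D# F# G# B#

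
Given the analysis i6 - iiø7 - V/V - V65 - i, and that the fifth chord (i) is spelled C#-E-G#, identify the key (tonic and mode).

The chord C#m is a minor triad rooted on C#; its label is i.
If C# is scale degree 1 and the mode makes that degree carry a minor triad, the tonic is C# and the mode is minor.

C# minor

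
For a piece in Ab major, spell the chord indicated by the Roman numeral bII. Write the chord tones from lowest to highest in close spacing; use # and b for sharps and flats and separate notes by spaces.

Bbb Db Fb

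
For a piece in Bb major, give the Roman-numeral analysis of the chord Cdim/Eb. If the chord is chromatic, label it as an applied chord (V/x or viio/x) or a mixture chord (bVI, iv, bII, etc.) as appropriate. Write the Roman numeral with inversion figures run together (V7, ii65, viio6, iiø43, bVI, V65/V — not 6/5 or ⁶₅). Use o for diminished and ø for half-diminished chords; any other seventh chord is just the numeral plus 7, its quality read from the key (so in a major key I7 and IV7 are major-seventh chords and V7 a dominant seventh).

Stacked in thirds the chord is C-Eb-Gb: a diminished triad on C.
C is the second degree of Bb major. This is the diminished supertonic triad, borrowed from the parallel minor.
With Eb in the bass the chord is in first inversion, so the figured bass is 6.

iio6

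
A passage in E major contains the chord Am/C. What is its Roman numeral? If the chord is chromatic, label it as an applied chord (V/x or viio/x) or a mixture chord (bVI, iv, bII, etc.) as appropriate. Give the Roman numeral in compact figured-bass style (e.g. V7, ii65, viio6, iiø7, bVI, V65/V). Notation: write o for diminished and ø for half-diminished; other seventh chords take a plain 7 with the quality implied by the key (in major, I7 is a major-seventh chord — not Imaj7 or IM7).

iv6

Stacked in thirds the chord is A-C-E: a minor triad on A.
A is the fourth degree of E major. This is the minor subdominant, borrowed from the parallel minor.
With C in the bass the chord is in first inversion, so the figured bass is 6.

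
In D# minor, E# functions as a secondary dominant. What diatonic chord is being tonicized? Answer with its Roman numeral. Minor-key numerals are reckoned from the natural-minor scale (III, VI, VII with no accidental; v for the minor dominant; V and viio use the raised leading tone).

The chord is a major triad on E#.
A dominant resolves down a perfect fifth: E# → A#. In D# minor, A# is scale degree 5, i.e. V.

V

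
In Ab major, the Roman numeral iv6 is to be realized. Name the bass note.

iv in Ab major has root Db; the chord is Db-Fb-Ab.
The figure 6 means first inversion — the third is in the bass.

Fb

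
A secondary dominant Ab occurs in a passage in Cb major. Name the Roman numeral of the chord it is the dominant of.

ii

The chord is a major triad on Ab.
A dominant resolves down a perfect fifth: Ab → Db. In Cb major, Db is scale degree 2, i.e. ii.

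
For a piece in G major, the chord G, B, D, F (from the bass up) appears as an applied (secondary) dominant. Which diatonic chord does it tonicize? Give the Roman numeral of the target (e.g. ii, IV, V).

The chord is a dominant seventh chord on G.
A dominant resolves down a perfect fifth: G → C. In G major, C is scale degree 4, i.e. IV.

IV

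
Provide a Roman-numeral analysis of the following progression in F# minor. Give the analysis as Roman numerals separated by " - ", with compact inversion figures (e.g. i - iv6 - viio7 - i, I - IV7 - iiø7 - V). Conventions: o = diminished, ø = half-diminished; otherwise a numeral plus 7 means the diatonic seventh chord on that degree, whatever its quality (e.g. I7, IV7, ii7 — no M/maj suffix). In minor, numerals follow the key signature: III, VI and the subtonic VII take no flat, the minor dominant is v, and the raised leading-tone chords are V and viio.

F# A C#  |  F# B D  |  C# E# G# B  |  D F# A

F#-A-C#: minor triad on F# = scale degree 1 → i.
F#-B-D: root B is the subdominant; minor triad there is iv64.
C#-E#-G#-B has root C#, degree 5 in F# minor, so V7.
D-F#-A: root D is the submediant; major triad there is VI.

i - iv64 - V7 - VI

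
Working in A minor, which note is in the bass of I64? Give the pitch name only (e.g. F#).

E

I in A minor has root A; the chord is A-C#-E.
The figure 64 means second inversion — the fifth is in the bass.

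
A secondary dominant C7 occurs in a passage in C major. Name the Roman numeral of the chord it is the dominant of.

The chord is a dominant seventh chord on C.
A dominant resolves down a perfect fifth: C → F. In C major, F is scale degree 4, i.e. IV.

IV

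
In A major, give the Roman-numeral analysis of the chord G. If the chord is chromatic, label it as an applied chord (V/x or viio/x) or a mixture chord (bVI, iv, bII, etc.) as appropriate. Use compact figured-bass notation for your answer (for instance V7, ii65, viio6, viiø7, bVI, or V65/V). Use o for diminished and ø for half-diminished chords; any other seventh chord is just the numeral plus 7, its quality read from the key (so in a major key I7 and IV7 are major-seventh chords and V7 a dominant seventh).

bVII

Stacked in thirds the chord is G-B-D: a major triad on G.
G is the lowered seventh degree of A major (diatonic 7 would be G#). This is a major triad on the lowered seventh degree (the subtonic), borrowed from the parallel minor.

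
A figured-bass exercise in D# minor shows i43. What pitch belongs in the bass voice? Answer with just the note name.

i in D# minor has root D#; the chord is D#-F#-A#-C#.
The figure 43 means second inversion — the fifth is in the bass.

A#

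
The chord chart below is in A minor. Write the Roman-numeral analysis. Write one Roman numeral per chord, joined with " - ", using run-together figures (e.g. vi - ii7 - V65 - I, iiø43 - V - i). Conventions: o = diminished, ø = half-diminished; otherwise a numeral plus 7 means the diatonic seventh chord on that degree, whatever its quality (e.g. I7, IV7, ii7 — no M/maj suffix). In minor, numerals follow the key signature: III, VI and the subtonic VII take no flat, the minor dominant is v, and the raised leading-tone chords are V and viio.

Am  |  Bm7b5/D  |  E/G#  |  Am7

i - iiø65 - V6 - i7

Am has root A, degree 1 in A minor, so i.
Bm7b5/D has root B, degree 2 in A minor, so iiø65.
E/G#: major triad on E = scale degree 5 → V6.
Am7: root A is the tonic; minor seventh chord there is i7.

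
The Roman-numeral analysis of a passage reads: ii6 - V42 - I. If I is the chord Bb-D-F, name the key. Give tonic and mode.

Bb major

I is given as Bb-D-F — a major triad with root Bb.
If Bb is scale degree 1 and the mode makes that degree carry a major triad, the tonic is Bb and the mode is major.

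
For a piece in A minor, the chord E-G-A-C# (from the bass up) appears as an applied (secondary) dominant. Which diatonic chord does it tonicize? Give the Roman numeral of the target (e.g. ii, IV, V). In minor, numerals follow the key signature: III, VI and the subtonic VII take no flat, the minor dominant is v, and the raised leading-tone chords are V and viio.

The chord is a dominant seventh chord on A.
A dominant resolves down a perfect fifth: A → D. In A minor, D is scale degree 4, i.e. iv.

iv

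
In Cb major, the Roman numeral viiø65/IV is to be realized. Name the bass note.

The applied chord viiø65/IV is rooted on Eb: Eb-Gb-Bbb-Db.
The figure 65 means first inversion — the third is in the bass.

Gb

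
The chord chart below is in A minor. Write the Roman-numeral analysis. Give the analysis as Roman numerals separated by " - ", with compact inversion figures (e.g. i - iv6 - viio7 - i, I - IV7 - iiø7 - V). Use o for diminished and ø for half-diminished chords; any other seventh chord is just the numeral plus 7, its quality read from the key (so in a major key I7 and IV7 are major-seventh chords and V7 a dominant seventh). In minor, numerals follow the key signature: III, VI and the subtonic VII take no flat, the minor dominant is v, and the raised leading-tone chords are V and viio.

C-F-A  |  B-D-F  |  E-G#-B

C-F-A: major triad on F = scale degree 6 → VI64.
B-D-F: diminished triad on B = scale degree 2 → iio.
E-G#-B: root E is the dominant; major triad there is V.

VI64 - iio - V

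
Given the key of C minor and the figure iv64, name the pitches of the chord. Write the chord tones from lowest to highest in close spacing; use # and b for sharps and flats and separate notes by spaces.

In C minor, scale degree 4 is F, and the diatonic chord built there is a minor triad.
That chord is spelled F-Ab-C.
With the 64 figure the chord is in second inversion; from the bass C upward in close position it reads C-F-Ab.

C F Ab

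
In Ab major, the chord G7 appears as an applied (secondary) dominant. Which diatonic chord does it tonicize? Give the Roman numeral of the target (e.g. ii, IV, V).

The chord is a dominant seventh chord on G.
A dominant resolves down a perfect fifth: G → C. In Ab major, C is scale degree 3, i.e. iii.

iii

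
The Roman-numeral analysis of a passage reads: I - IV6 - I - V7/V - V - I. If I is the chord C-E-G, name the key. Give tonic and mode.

C major

The chord C is a major triad rooted on C; its label is I.
If C is scale degree 1 and the mode makes that degree carry a major triad, the tonic is C and the mode is major.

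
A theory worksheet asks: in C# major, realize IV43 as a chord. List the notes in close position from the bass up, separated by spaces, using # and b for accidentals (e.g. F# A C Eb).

C# E# F# A#

The numeral's case and figure indicate a major seventh chord. In C# major its root, scale degree 4, is F#.
That chord is spelled F#-A#-C#-E#.
With the 43 figure the chord is in second inversion; from the bass C# upward in close position it reads C#-E#-F#-A#.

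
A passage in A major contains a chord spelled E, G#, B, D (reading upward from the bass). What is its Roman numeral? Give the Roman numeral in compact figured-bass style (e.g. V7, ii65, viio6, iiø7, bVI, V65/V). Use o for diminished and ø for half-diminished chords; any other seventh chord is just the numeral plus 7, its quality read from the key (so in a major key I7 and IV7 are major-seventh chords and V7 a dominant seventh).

V7

Stacked in thirds the chord is E-G#-B-D: a dominant seventh chord on E.
In A major, E is the dominant; the diatonic dominant seventh chord there is V7.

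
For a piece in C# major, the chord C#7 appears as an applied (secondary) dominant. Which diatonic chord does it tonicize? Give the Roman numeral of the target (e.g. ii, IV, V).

The chord is a dominant seventh chord on C#.
A dominant resolves down a perfect fifth: C# → F#. In C# major, F# is scale degree 4, i.e. IV.

IV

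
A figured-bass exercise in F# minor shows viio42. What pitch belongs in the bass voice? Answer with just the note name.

D

viio in F# minor has root E#; the chord is E#-G#-B-D.
The figure 42 means third inversion — the seventh is in the bass.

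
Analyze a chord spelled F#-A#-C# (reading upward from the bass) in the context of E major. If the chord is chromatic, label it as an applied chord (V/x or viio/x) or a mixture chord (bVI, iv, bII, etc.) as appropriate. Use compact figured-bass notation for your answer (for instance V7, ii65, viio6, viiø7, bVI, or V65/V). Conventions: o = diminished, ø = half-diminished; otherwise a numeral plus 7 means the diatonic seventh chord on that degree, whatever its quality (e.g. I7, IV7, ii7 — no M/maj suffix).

Stacked in thirds the chord is F#-A#-C#: a major triad on F#.
F# is not a diatonic chord root with this quality in E major, but it lies a perfect fifth above B (V), so the chord functions as an applied dominant of V.

V/V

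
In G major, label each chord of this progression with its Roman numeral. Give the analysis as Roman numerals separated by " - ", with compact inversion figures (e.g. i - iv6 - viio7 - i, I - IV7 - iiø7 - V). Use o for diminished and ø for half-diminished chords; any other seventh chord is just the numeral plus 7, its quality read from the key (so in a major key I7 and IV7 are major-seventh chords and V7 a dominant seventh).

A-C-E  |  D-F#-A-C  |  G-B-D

ii - V7 - I

A-C-E has root A, degree 2 in G major, so ii.
D-F#-A-C has root D, degree 5 in G major, so V7.
G-B-D: root G is the tonic; major triad there is I.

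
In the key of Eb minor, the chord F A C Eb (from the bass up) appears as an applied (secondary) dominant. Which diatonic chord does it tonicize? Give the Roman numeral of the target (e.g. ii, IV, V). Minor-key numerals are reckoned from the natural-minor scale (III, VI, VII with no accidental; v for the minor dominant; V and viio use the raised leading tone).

The chord is a dominant seventh chord on F.
A dominant resolves down a perfect fifth: F → Bb. In Eb minor, Bb is scale degree 5, i.e. V.

V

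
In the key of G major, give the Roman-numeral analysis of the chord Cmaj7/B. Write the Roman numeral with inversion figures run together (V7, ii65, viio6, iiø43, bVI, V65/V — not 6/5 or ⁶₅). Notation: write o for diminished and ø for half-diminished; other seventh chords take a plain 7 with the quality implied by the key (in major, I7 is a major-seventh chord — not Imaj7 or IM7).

Stacked in thirds the chord is C-E-G-B: a major seventh chord on C.
In G major, C is the subdominant; the diatonic major seventh chord there is IV7.
With B in the bass the chord is in third inversion, so the figured bass is 42.

IV42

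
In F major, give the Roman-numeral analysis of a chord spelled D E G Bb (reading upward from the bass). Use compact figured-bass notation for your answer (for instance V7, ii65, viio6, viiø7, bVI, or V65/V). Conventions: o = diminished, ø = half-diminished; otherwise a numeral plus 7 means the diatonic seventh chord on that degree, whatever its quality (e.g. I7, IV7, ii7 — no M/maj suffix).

viiø42

The pitches E-G-Bb-D form a half-diminished seventh chord rooted on E.
In F major, E is the leading tone; the diatonic half-diminished seventh chord there is viiø7.
With D in the bass the chord is in third inversion, so the figured bass is 42.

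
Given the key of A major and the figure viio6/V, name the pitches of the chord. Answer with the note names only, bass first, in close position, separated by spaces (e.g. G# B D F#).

viio6/V is a secondary leading-tone chord. The target V is E in A major; the applied chord is rooted a semitone below, on D#.
Building a diminished triad on D# gives D#-F#-A.
The figured bass 6 indicates first inversion, placing the third (F#) in the bass: F#-A-D#.

F# A D#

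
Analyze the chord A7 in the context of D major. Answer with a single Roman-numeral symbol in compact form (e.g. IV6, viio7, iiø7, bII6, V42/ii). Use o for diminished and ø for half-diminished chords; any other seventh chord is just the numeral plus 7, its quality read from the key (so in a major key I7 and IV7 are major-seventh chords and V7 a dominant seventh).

V7

The pitches A-C#-E-G form a dominant seventh chord rooted on A.
A is scale degree 5 in D major, and a dominant seventh chord on that degree is written V7.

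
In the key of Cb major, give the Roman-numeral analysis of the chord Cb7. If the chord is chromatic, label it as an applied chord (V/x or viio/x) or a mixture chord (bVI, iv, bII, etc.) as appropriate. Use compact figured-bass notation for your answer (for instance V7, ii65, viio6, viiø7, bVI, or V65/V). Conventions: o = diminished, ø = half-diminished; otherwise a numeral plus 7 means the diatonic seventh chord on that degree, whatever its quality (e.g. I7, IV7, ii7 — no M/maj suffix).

V7/IV

Stacked in thirds the chord is Cb-Eb-Gb-Bbb: a dominant seventh chord on Cb.
Cb is not a diatonic chord root with this quality in Cb major, but it lies a perfect fifth above Fb (IV), so the chord functions as an applied dominant of IV.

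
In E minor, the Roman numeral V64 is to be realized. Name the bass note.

V in E minor has root B; the chord is B-D#-F#.
The figure 64 means second inversion — the fifth is in the bass.

F#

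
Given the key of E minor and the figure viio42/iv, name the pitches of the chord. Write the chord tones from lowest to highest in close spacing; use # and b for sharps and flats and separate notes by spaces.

viio42/iv is a secondary leading-tone chord. The target iv is A in E minor; the applied chord is rooted a semitone below, on G#.
Building a fully diminished seventh chord on G# gives G#-B-D-F.
The figured bass 42 indicates third inversion, placing the seventh (F) in the bass: F-G#-B-D.

F G# B D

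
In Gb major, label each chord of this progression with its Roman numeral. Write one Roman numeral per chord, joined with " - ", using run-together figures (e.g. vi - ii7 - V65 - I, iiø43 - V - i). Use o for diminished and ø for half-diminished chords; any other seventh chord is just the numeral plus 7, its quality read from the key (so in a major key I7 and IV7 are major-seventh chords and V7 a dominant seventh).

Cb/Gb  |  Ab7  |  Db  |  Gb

Cb/Gb: major triad on Cb = scale degree 4 → IV64.
Ab7: a dominant seventh chord on Ab, the applied dominant of V → V7/V.
Db has root Db, degree 5 in Gb major, so V.
Gb: major triad on Gb = scale degree 1 → I.

IV64 - V7/V - V - I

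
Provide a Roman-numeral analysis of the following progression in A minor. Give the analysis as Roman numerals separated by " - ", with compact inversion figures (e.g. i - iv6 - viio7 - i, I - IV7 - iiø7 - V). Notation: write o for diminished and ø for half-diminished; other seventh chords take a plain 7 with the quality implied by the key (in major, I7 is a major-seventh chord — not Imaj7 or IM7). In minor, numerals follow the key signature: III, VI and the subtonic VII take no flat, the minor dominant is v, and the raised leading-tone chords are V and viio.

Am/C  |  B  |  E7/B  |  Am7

Am/C: minor triad on A = scale degree 1 → i6.
B is the secondary dominant of V (major triad on B): V/V.
E7/B: root E is the dominant; dominant seventh chord there is V43.
Am7: minor seventh chord on A = scale degree 1 → i7.

i6 - V/V - V43 - i7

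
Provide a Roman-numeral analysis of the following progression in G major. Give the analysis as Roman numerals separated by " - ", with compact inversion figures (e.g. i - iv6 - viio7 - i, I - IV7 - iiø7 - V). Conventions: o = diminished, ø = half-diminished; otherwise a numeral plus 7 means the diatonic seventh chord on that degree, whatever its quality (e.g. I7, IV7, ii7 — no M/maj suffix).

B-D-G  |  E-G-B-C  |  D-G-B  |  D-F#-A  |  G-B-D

I6 - IV65 - I64 - V - I

B-D-G has root G, degree 1 in G major, so I6.
E-G-B-C: root C is the subdominant; major seventh chord there is IV65.
D-G-B: root G is the tonic; major triad there is I64.
D-F#-A has root D, degree 5 in G major, so V.
G-B-D: major triad on G = scale degree 1 → I.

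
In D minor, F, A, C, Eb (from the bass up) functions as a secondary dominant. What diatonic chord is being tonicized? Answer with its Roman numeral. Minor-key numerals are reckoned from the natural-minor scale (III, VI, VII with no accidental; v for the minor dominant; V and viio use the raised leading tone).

VI

The chord is a dominant seventh chord on F.
A dominant resolves down a perfect fifth: F → Bb. In D minor, Bb is scale degree 6, i.e. VI.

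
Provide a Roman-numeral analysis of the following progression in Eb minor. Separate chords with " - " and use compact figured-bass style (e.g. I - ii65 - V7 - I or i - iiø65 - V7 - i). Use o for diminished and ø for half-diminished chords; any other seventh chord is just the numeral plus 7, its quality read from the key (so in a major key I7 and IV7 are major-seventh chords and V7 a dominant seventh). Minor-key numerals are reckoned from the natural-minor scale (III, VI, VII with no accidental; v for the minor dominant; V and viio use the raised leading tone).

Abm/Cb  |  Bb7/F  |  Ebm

iv6 - V43 - i

Abm/Cb: minor triad on Ab = scale degree 4 → iv6.
Bb7/F: dominant seventh chord on Bb = scale degree 5 → V43.
Ebm: root Eb is the tonic; minor triad there is i.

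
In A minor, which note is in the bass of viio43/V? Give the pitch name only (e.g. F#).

A

The applied chord viio43/V is rooted on D#: D#-F#-A-C.
The figure 43 means second inversion — the fifth is in the bass.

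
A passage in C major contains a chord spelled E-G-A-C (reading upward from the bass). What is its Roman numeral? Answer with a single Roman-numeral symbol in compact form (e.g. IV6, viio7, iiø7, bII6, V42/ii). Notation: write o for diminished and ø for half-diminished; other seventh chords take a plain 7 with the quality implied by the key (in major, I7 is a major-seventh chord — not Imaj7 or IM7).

vi43

The pitches A-C-E-G form a minor seventh chord rooted on A.
A is scale degree 6 in C major, and a minor seventh chord on that degree is written vi7.
With E in the bass the chord is in second inversion, so the figured bass is 43.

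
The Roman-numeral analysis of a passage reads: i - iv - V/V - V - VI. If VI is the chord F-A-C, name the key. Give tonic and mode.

A minor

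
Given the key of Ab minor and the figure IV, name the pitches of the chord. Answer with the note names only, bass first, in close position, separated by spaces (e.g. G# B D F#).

Db F Ab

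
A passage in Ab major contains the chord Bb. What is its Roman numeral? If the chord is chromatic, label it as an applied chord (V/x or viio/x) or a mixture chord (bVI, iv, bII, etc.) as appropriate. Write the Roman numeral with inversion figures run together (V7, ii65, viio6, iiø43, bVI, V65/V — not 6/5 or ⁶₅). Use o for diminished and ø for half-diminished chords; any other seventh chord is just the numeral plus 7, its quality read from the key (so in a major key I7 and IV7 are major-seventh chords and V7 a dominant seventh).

V/V

Stacked in thirds the chord is Bb-D-F: a major triad on Bb.
Bb is not a diatonic chord root with this quality in Ab major, but it lies a perfect fifth above Eb (V), so the chord functions as an applied dominant of V.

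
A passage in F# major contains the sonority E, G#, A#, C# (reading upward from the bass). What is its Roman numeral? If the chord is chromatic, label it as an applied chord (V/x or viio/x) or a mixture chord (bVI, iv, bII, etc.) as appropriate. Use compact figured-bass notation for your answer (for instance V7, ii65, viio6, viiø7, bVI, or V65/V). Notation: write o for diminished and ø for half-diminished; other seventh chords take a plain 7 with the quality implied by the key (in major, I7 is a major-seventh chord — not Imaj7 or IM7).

viiø43/IV

Stacked in thirds the chord is A#-C#-E-G#: a half-diminished seventh chord on A#.
A# sits a half step below B (IV in F# major); a diminished chord there is the applied leading-tone chord of IV.
With E in the bass the chord is in second inversion, so the figured bass is 43.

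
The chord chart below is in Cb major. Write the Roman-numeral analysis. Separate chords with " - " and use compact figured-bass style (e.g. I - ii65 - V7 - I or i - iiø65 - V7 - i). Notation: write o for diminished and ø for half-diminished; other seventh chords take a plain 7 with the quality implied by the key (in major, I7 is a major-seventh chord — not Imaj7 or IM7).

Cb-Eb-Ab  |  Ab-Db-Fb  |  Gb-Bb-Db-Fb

vi6 - ii64 - V7

Cb-Eb-Ab: root Ab is the submediant; minor triad there is vi6.
Ab-Db-Fb: root Db is the supertonic; minor triad there is ii64.
Gb-Bb-Db-Fb has root Gb, degree 5 in Cb major, so V7.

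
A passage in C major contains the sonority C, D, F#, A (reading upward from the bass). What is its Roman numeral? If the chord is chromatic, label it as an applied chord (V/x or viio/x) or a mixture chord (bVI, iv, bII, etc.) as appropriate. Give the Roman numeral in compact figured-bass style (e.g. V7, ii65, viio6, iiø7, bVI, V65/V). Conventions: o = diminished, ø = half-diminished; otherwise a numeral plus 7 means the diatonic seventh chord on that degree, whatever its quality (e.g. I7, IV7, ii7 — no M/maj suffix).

V42/V

Stacked in thirds the chord is D-F#-A-C: a dominant seventh chord on D.
D is not a diatonic chord root with this quality in C major, but it lies a perfect fifth above G (V), so the chord functions as an applied dominant of V.
With C in the bass the chord is in third inversion, so the figured bass is 42.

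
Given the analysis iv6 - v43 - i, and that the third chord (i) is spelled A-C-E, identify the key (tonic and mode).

A minor

The anchor chord is a minor triad on A, labeled i.
If A is scale degree 1 and the mode makes that degree carry a minor triad, the tonic is A and the mode is minor.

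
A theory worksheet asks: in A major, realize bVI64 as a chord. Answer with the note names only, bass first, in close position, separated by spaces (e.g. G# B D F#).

C F A

Scale degree 6 in A major is F#; lowering it a half step gives F. bVI64 is a major triad on the lowered sixth degree, borrowed from the parallel minor.
So the chord is F-A-C, a major triad.
The figured bass 64 indicates second inversion, placing the fifth (C) in the bass: C-F-A.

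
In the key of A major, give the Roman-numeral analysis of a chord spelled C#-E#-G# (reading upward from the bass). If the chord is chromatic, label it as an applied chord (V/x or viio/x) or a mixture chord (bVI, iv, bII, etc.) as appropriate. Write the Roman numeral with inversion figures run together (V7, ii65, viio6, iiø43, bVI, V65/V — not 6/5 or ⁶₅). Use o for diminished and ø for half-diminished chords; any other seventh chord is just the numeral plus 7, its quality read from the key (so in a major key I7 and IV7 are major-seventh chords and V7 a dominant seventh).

Stacked in thirds the chord is C#-E#-G#: a major triad on C#.
C# is not a diatonic chord root with this quality in A major, but it lies a perfect fifth above F# (vi), so the chord functions as an applied dominant of vi.

V/vi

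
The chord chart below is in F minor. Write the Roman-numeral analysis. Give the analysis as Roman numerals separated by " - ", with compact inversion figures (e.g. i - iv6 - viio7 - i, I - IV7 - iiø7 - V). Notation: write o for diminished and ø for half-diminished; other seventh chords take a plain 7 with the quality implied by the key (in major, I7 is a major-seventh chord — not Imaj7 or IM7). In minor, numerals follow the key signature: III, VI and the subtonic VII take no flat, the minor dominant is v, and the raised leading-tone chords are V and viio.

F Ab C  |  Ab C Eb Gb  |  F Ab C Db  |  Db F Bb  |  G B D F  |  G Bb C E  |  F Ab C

i - V7/VI - VI65 - iv6 - V7/V - V43 - i

F-Ab-C: root F is the tonic; minor triad there is i.
Ab-C-Eb-Gb is the secondary dominant of VI (dominant seventh chord on Ab): V7/VI.
F-Ab-C-Db has root Db, degree 6 in F minor, so VI65.
Db-F-Bb: root Bb is the subdominant; minor triad there is iv6.
G-B-D-F is the secondary dominant of V (dominant seventh chord on G): V7/V.
G-Bb-C-E has root C, degree 5 in F minor, so V43.
F-Ab-C: root F is the tonic; minor triad there is i.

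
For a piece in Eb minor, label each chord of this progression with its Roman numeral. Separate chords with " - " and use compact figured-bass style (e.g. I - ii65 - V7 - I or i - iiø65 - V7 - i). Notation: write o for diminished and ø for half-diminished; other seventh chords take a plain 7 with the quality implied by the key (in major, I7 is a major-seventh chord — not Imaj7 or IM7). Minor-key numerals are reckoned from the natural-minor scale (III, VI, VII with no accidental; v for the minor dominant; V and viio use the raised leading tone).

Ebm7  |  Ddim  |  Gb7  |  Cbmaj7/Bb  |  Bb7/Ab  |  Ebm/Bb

i7 - viio - V7/VI - VI42 - V42 - i64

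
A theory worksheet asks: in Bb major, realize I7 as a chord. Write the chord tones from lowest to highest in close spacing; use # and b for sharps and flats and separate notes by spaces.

In Bb major, the first degree is Bb, and the diatonic chord built there is a major seventh chord.
That chord is spelled Bb-D-F-A.

Bb D F A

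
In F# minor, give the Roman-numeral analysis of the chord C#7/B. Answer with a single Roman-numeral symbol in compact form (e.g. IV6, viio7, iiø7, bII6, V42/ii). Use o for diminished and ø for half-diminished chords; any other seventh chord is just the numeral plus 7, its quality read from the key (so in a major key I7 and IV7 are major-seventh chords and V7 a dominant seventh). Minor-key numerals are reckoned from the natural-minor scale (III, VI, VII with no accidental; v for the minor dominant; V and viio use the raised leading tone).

V42

The pitches C#-E#-G#-B form a dominant seventh chord rooted on C#.
C# is scale degree 5 in F# minor, and a dominant seventh chord on that degree is written V7.
With B in the bass the chord is in third inversion, so the figured bass is 42.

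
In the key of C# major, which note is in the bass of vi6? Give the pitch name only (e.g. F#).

C#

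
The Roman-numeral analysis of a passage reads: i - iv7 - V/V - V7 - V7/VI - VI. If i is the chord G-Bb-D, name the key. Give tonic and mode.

G minor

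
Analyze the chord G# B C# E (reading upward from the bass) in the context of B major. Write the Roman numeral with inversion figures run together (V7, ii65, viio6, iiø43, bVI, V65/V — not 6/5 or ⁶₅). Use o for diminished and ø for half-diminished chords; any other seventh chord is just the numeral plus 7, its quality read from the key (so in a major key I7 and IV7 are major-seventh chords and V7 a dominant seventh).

ii43

Stacked in thirds the chord is C#-E-G#-B: a minor seventh chord on C#.
In B major, C# is the supertonic; the diatonic minor seventh chord there is ii7.
With G# in the bass the chord is in second inversion, so the figured bass is 43.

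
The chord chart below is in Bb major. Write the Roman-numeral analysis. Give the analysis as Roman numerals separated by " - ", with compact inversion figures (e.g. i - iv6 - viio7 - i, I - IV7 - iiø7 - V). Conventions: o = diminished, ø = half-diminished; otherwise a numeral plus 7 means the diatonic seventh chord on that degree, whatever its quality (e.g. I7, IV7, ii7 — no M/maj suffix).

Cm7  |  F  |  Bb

Cm7 has root C, degree 2 in Bb major, so ii7.
F: major triad on F = scale degree 5 → V.
Bb: root Bb is the tonic; major triad there is I.

ii7 - V - I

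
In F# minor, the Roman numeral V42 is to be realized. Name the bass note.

V in F# minor has root C#; the chord is C#-E#-G#-B.
The figure 42 means third inversion — the seventh is in the bass.

B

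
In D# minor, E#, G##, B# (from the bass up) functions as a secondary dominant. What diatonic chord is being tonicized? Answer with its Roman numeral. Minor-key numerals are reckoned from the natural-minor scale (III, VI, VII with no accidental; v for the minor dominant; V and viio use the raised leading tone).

V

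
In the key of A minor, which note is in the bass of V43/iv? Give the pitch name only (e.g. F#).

The applied chord V43/iv is rooted on A: A-C#-E-G.
The figure 43 means second inversion — the fifth is in the bass.

E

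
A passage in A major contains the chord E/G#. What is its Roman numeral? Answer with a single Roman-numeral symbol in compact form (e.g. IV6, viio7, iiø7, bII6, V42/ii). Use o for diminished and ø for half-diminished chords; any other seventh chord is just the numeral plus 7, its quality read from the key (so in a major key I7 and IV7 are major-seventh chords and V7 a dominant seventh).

V6

Stacked in thirds the chord is E-G#-B: a major triad on E.
In A major, E is the dominant; the diatonic major triad there is V.
With G# in the bass the chord is in first inversion, so the figured bass is 6.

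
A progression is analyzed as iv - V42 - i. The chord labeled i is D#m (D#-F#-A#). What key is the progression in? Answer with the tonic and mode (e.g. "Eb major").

D# minor

The anchor chord is a minor triad on D#, labeled i.
If D# is scale degree 1 and the mode makes that degree carry a minor triad, the tonic is D# and the mode is minor.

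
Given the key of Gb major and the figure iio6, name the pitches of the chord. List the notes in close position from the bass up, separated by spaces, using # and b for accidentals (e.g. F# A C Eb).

Cb Ebb Ab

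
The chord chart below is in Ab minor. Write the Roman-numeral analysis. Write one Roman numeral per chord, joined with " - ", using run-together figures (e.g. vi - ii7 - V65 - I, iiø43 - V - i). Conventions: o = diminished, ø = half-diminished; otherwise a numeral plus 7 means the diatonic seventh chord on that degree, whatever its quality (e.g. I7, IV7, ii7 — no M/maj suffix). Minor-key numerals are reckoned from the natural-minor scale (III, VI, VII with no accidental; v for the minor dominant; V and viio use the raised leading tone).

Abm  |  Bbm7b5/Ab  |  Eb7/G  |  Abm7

Abm: root Ab is the tonic; minor triad there is i.
Bbm7b5/Ab: half-diminished seventh chord on Bb = scale degree 2 → iiø42.
Eb7/G: dominant seventh chord on Eb = scale degree 5 → V65.
Abm7: minor seventh chord on Ab = scale degree 1 → i7.

i - iiø42 - V65 - i7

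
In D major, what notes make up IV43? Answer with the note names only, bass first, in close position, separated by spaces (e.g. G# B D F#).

In D major, scale degree 4 is G, and the diatonic chord built there is a major seventh chord.
That chord is spelled G-B-D-F#.
The figured bass 43 indicates second inversion, placing the fifth (D) in the bass: D-F#-G-B.

D F# G B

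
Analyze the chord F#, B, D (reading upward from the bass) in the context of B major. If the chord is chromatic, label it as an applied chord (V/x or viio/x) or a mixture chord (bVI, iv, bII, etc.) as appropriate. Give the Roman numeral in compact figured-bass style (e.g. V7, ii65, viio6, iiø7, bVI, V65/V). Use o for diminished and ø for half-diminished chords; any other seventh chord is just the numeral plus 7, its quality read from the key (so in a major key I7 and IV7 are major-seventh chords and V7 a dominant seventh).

The pitches B-D-F# form a minor triad rooted on B.
B is the first degree of B major. This is the minor tonic, borrowed from the parallel minor.
With F# in the bass the chord is in second inversion, so the figured bass is 64.

i64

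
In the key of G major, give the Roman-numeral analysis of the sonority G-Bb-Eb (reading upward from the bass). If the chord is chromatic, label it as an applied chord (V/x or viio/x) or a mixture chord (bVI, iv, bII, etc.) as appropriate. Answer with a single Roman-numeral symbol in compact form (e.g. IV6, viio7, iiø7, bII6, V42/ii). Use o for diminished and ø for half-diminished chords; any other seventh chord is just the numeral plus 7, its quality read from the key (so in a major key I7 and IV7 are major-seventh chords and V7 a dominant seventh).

The pitches Eb-G-Bb form a major triad rooted on Eb.
Eb is the lowered sixth degree of G major (diatonic 6 would be E). This is a major triad on the lowered sixth degree, borrowed from the parallel minor.
With G in the bass the chord is in first inversion, so the figured bass is 6.

bVI6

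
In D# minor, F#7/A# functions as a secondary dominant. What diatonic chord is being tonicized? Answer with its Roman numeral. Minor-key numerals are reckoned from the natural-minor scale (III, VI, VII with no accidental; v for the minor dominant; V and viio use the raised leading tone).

The chord is a dominant seventh chord on F#.
A dominant resolves down a perfect fifth: F# → B. In D# minor, B is scale degree 6, i.e. VI.

VI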